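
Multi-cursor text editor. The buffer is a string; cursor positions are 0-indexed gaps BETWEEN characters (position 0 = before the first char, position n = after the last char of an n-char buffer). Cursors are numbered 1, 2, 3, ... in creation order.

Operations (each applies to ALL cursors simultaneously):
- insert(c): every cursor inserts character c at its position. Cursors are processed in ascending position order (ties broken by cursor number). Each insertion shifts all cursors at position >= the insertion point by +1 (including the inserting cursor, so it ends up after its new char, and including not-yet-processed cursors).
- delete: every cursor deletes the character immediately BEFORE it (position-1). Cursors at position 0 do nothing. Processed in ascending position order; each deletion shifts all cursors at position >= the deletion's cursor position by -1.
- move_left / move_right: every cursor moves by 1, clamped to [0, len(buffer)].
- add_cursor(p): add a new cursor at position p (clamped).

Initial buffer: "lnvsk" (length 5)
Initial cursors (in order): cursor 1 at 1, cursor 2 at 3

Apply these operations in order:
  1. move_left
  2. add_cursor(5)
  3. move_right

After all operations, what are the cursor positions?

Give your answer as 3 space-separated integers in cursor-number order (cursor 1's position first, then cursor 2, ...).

Answer: 1 3 5

Derivation:
After op 1 (move_left): buffer="lnvsk" (len 5), cursors c1@0 c2@2, authorship .....
After op 2 (add_cursor(5)): buffer="lnvsk" (len 5), cursors c1@0 c2@2 c3@5, authorship .....
After op 3 (move_right): buffer="lnvsk" (len 5), cursors c1@1 c2@3 c3@5, authorship .....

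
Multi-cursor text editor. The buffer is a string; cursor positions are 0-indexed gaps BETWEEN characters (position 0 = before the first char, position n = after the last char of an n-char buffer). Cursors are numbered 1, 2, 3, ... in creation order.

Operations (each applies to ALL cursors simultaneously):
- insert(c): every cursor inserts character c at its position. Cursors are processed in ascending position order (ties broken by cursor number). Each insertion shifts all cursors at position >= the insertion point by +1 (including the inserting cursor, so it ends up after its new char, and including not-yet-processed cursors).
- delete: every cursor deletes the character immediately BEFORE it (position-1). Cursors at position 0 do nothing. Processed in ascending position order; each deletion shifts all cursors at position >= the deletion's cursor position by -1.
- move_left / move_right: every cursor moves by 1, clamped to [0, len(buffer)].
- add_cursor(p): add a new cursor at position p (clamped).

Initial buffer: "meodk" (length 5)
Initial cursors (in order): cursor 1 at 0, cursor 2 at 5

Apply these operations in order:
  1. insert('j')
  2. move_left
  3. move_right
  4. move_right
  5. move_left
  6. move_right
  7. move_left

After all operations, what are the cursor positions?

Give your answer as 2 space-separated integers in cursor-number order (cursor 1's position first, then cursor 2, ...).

Answer: 1 6

Derivation:
After op 1 (insert('j')): buffer="jmeodkj" (len 7), cursors c1@1 c2@7, authorship 1.....2
After op 2 (move_left): buffer="jmeodkj" (len 7), cursors c1@0 c2@6, authorship 1.....2
After op 3 (move_right): buffer="jmeodkj" (len 7), cursors c1@1 c2@7, authorship 1.....2
After op 4 (move_right): buffer="jmeodkj" (len 7), cursors c1@2 c2@7, authorship 1.....2
After op 5 (move_left): buffer="jmeodkj" (len 7), cursors c1@1 c2@6, authorship 1.....2
After op 6 (move_right): buffer="jmeodkj" (len 7), cursors c1@2 c2@7, authorship 1.....2
After op 7 (move_left): buffer="jmeodkj" (len 7), cursors c1@1 c2@6, authorship 1.....2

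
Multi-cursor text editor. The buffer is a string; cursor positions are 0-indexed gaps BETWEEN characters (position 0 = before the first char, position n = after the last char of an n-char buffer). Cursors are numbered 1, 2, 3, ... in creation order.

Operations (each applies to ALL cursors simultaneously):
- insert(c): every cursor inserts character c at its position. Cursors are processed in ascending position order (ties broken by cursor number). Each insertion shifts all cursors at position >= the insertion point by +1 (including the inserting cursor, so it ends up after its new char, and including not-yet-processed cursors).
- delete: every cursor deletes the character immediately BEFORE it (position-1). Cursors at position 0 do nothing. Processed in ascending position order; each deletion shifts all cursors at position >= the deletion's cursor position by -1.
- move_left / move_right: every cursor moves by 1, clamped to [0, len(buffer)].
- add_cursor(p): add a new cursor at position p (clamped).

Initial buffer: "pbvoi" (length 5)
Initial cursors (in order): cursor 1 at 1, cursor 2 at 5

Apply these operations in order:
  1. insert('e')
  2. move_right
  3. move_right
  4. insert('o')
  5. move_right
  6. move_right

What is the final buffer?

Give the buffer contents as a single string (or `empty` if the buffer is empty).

After op 1 (insert('e')): buffer="pebvoie" (len 7), cursors c1@2 c2@7, authorship .1....2
After op 2 (move_right): buffer="pebvoie" (len 7), cursors c1@3 c2@7, authorship .1....2
After op 3 (move_right): buffer="pebvoie" (len 7), cursors c1@4 c2@7, authorship .1....2
After op 4 (insert('o')): buffer="pebvooieo" (len 9), cursors c1@5 c2@9, authorship .1..1..22
After op 5 (move_right): buffer="pebvooieo" (len 9), cursors c1@6 c2@9, authorship .1..1..22
After op 6 (move_right): buffer="pebvooieo" (len 9), cursors c1@7 c2@9, authorship .1..1..22

Answer: pebvooieo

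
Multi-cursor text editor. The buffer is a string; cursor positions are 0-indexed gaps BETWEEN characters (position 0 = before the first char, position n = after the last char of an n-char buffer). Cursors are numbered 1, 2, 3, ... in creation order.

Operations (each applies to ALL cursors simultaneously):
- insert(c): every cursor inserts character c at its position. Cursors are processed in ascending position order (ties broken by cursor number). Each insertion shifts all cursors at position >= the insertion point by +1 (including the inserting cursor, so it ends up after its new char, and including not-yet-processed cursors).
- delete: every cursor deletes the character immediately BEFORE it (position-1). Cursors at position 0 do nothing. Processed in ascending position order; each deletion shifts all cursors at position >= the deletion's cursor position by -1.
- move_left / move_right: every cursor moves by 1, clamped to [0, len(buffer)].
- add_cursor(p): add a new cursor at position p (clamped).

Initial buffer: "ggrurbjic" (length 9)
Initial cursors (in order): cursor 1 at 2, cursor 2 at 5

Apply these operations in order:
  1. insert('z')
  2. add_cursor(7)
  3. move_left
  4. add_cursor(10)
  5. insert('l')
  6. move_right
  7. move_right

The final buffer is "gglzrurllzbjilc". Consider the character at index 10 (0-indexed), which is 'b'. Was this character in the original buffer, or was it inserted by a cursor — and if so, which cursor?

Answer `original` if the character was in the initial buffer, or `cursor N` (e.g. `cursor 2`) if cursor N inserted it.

Answer: original

Derivation:
After op 1 (insert('z')): buffer="ggzrurzbjic" (len 11), cursors c1@3 c2@7, authorship ..1...2....
After op 2 (add_cursor(7)): buffer="ggzrurzbjic" (len 11), cursors c1@3 c2@7 c3@7, authorship ..1...2....
After op 3 (move_left): buffer="ggzrurzbjic" (len 11), cursors c1@2 c2@6 c3@6, authorship ..1...2....
After op 4 (add_cursor(10)): buffer="ggzrurzbjic" (len 11), cursors c1@2 c2@6 c3@6 c4@10, authorship ..1...2....
After op 5 (insert('l')): buffer="gglzrurllzbjilc" (len 15), cursors c1@3 c2@9 c3@9 c4@14, authorship ..11...232...4.
After op 6 (move_right): buffer="gglzrurllzbjilc" (len 15), cursors c1@4 c2@10 c3@10 c4@15, authorship ..11...232...4.
After op 7 (move_right): buffer="gglzrurllzbjilc" (len 15), cursors c1@5 c2@11 c3@11 c4@15, authorship ..11...232...4.
Authorship (.=original, N=cursor N): . . 1 1 . . . 2 3 2 . . . 4 .
Index 10: author = original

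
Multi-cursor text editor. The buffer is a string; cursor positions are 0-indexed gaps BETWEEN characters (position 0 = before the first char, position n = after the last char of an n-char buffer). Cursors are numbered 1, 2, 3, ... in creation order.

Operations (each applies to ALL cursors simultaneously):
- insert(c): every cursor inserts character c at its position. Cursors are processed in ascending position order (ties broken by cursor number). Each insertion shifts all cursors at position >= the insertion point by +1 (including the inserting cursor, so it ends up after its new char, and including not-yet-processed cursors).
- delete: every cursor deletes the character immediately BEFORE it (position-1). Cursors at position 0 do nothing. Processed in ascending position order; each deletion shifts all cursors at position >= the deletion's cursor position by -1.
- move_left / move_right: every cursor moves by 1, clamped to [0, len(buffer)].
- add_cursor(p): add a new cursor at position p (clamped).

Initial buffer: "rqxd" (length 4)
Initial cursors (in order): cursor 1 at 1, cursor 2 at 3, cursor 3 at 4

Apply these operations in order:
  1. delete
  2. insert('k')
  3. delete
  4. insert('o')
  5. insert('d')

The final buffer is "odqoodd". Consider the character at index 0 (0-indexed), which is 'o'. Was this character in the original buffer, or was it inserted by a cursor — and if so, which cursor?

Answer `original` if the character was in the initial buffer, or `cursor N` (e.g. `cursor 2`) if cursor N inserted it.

After op 1 (delete): buffer="q" (len 1), cursors c1@0 c2@1 c3@1, authorship .
After op 2 (insert('k')): buffer="kqkk" (len 4), cursors c1@1 c2@4 c3@4, authorship 1.23
After op 3 (delete): buffer="q" (len 1), cursors c1@0 c2@1 c3@1, authorship .
After op 4 (insert('o')): buffer="oqoo" (len 4), cursors c1@1 c2@4 c3@4, authorship 1.23
After op 5 (insert('d')): buffer="odqoodd" (len 7), cursors c1@2 c2@7 c3@7, authorship 11.2323
Authorship (.=original, N=cursor N): 1 1 . 2 3 2 3
Index 0: author = 1

Answer: cursor 1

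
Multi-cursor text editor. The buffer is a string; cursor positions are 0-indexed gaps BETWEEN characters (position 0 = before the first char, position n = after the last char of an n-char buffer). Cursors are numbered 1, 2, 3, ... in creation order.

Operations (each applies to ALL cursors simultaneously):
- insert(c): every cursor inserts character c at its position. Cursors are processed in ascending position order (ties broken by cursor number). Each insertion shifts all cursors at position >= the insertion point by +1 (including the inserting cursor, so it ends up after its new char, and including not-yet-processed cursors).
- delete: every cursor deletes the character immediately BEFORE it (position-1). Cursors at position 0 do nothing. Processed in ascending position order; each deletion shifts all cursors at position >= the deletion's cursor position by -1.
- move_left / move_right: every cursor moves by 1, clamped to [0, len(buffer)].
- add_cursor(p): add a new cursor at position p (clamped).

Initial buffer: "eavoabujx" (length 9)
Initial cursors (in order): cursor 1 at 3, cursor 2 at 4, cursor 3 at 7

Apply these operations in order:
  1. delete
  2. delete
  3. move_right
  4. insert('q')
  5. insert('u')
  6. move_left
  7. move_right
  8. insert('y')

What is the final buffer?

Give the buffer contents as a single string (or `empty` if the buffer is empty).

Answer: aqquuyyjquyx

Derivation:
After op 1 (delete): buffer="eaabjx" (len 6), cursors c1@2 c2@2 c3@4, authorship ......
After op 2 (delete): buffer="ajx" (len 3), cursors c1@0 c2@0 c3@1, authorship ...
After op 3 (move_right): buffer="ajx" (len 3), cursors c1@1 c2@1 c3@2, authorship ...
After op 4 (insert('q')): buffer="aqqjqx" (len 6), cursors c1@3 c2@3 c3@5, authorship .12.3.
After op 5 (insert('u')): buffer="aqquujqux" (len 9), cursors c1@5 c2@5 c3@8, authorship .1212.33.
After op 6 (move_left): buffer="aqquujqux" (len 9), cursors c1@4 c2@4 c3@7, authorship .1212.33.
After op 7 (move_right): buffer="aqquujqux" (len 9), cursors c1@5 c2@5 c3@8, authorship .1212.33.
After op 8 (insert('y')): buffer="aqquuyyjquyx" (len 12), cursors c1@7 c2@7 c3@11, authorship .121212.333.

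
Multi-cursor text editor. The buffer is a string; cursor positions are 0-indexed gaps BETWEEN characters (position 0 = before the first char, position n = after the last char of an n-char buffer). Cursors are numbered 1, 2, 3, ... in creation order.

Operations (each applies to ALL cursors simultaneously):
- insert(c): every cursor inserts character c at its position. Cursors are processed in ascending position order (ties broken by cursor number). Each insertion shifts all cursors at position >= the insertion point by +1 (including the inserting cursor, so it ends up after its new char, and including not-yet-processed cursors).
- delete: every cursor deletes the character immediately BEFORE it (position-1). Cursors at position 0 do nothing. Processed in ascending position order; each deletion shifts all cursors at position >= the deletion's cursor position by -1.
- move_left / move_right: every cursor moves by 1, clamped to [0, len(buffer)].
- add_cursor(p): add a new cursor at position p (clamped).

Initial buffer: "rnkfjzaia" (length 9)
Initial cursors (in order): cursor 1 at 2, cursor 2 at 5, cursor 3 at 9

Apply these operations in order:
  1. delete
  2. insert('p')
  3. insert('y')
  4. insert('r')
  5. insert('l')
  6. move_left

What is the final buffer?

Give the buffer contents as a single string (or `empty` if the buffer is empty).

After op 1 (delete): buffer="rkfzai" (len 6), cursors c1@1 c2@3 c3@6, authorship ......
After op 2 (insert('p')): buffer="rpkfpzaip" (len 9), cursors c1@2 c2@5 c3@9, authorship .1..2...3
After op 3 (insert('y')): buffer="rpykfpyzaipy" (len 12), cursors c1@3 c2@7 c3@12, authorship .11..22...33
After op 4 (insert('r')): buffer="rpyrkfpyrzaipyr" (len 15), cursors c1@4 c2@9 c3@15, authorship .111..222...333
After op 5 (insert('l')): buffer="rpyrlkfpyrlzaipyrl" (len 18), cursors c1@5 c2@11 c3@18, authorship .1111..2222...3333
After op 6 (move_left): buffer="rpyrlkfpyrlzaipyrl" (len 18), cursors c1@4 c2@10 c3@17, authorship .1111..2222...3333

Answer: rpyrlkfpyrlzaipyrl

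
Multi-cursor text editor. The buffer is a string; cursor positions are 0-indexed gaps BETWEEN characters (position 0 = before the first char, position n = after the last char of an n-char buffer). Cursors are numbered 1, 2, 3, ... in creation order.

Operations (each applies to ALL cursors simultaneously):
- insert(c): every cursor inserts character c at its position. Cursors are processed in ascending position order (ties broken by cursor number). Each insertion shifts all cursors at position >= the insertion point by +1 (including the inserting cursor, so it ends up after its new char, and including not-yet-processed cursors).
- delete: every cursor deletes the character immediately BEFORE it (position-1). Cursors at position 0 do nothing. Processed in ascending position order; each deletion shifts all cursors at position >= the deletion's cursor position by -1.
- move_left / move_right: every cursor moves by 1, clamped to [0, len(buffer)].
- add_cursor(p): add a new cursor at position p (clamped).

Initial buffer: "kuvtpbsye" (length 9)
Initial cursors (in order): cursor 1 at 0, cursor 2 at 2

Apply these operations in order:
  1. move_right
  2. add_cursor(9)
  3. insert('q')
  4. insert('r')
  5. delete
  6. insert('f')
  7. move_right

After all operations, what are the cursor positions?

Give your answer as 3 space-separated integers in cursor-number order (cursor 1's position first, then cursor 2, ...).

After op 1 (move_right): buffer="kuvtpbsye" (len 9), cursors c1@1 c2@3, authorship .........
After op 2 (add_cursor(9)): buffer="kuvtpbsye" (len 9), cursors c1@1 c2@3 c3@9, authorship .........
After op 3 (insert('q')): buffer="kquvqtpbsyeq" (len 12), cursors c1@2 c2@5 c3@12, authorship .1..2......3
After op 4 (insert('r')): buffer="kqruvqrtpbsyeqr" (len 15), cursors c1@3 c2@7 c3@15, authorship .11..22......33
After op 5 (delete): buffer="kquvqtpbsyeq" (len 12), cursors c1@2 c2@5 c3@12, authorship .1..2......3
After op 6 (insert('f')): buffer="kqfuvqftpbsyeqf" (len 15), cursors c1@3 c2@7 c3@15, authorship .11..22......33
After op 7 (move_right): buffer="kqfuvqftpbsyeqf" (len 15), cursors c1@4 c2@8 c3@15, authorship .11..22......33

Answer: 4 8 15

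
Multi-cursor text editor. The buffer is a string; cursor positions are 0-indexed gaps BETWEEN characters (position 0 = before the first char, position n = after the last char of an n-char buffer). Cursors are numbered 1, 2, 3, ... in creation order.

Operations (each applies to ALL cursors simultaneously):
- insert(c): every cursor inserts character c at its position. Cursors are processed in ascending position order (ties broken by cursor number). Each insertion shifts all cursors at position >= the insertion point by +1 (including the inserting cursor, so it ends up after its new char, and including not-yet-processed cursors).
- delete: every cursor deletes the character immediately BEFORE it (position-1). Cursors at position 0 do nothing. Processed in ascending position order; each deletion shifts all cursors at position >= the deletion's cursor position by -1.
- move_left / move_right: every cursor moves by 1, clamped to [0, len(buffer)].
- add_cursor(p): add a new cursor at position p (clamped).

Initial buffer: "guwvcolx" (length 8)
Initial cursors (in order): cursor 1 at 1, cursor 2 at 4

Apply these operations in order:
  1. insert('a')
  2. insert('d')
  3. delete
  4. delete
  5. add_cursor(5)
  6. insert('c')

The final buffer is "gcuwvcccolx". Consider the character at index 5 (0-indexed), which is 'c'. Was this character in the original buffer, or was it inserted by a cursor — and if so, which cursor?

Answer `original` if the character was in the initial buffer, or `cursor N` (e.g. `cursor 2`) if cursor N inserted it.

Answer: cursor 2

Derivation:
After op 1 (insert('a')): buffer="gauwvacolx" (len 10), cursors c1@2 c2@6, authorship .1...2....
After op 2 (insert('d')): buffer="gaduwvadcolx" (len 12), cursors c1@3 c2@8, authorship .11...22....
After op 3 (delete): buffer="gauwvacolx" (len 10), cursors c1@2 c2@6, authorship .1...2....
After op 4 (delete): buffer="guwvcolx" (len 8), cursors c1@1 c2@4, authorship ........
After op 5 (add_cursor(5)): buffer="guwvcolx" (len 8), cursors c1@1 c2@4 c3@5, authorship ........
After op 6 (insert('c')): buffer="gcuwvcccolx" (len 11), cursors c1@2 c2@6 c3@8, authorship .1...2.3...
Authorship (.=original, N=cursor N): . 1 . . . 2 . 3 . . .
Index 5: author = 2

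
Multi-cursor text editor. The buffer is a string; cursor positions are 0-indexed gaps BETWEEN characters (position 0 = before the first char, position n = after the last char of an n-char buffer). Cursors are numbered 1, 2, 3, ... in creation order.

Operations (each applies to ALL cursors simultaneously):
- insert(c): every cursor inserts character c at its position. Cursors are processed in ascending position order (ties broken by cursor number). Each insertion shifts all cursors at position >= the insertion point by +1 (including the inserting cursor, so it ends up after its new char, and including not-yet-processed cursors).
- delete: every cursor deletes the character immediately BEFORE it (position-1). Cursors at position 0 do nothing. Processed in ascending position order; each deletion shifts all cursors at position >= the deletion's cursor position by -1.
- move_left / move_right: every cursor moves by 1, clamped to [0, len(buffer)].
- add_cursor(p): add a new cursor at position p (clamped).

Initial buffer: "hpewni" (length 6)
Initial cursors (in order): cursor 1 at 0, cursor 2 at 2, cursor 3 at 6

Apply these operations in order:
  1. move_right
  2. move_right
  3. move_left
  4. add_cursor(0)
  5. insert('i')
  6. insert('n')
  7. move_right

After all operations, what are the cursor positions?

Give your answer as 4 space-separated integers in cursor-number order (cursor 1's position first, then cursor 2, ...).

Answer: 6 10 14 3

Derivation:
After op 1 (move_right): buffer="hpewni" (len 6), cursors c1@1 c2@3 c3@6, authorship ......
After op 2 (move_right): buffer="hpewni" (len 6), cursors c1@2 c2@4 c3@6, authorship ......
After op 3 (move_left): buffer="hpewni" (len 6), cursors c1@1 c2@3 c3@5, authorship ......
After op 4 (add_cursor(0)): buffer="hpewni" (len 6), cursors c4@0 c1@1 c2@3 c3@5, authorship ......
After op 5 (insert('i')): buffer="ihipeiwnii" (len 10), cursors c4@1 c1@3 c2@6 c3@9, authorship 4.1..2..3.
After op 6 (insert('n')): buffer="inhinpeinwnini" (len 14), cursors c4@2 c1@5 c2@9 c3@13, authorship 44.11..22..33.
After op 7 (move_right): buffer="inhinpeinwnini" (len 14), cursors c4@3 c1@6 c2@10 c3@14, authorship 44.11..22..33.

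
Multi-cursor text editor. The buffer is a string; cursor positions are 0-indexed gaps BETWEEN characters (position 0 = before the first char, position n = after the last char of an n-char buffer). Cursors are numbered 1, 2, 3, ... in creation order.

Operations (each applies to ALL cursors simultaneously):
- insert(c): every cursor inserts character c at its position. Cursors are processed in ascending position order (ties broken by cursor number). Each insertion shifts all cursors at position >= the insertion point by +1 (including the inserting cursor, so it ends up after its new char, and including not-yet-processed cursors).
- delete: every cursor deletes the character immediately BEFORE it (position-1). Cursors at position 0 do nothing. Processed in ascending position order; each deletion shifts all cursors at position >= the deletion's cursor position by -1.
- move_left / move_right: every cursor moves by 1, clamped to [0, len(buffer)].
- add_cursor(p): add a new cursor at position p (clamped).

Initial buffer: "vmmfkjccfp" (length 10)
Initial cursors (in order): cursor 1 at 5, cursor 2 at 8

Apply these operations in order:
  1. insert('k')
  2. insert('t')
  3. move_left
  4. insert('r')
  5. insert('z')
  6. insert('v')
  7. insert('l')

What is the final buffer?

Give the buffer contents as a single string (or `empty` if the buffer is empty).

Answer: vmmfkkrzvltjcckrzvltfp

Derivation:
After op 1 (insert('k')): buffer="vmmfkkjcckfp" (len 12), cursors c1@6 c2@10, authorship .....1...2..
After op 2 (insert('t')): buffer="vmmfkktjccktfp" (len 14), cursors c1@7 c2@12, authorship .....11...22..
After op 3 (move_left): buffer="vmmfkktjccktfp" (len 14), cursors c1@6 c2@11, authorship .....11...22..
After op 4 (insert('r')): buffer="vmmfkkrtjcckrtfp" (len 16), cursors c1@7 c2@13, authorship .....111...222..
After op 5 (insert('z')): buffer="vmmfkkrztjcckrztfp" (len 18), cursors c1@8 c2@15, authorship .....1111...2222..
After op 6 (insert('v')): buffer="vmmfkkrzvtjcckrzvtfp" (len 20), cursors c1@9 c2@17, authorship .....11111...22222..
After op 7 (insert('l')): buffer="vmmfkkrzvltjcckrzvltfp" (len 22), cursors c1@10 c2@19, authorship .....111111...222222..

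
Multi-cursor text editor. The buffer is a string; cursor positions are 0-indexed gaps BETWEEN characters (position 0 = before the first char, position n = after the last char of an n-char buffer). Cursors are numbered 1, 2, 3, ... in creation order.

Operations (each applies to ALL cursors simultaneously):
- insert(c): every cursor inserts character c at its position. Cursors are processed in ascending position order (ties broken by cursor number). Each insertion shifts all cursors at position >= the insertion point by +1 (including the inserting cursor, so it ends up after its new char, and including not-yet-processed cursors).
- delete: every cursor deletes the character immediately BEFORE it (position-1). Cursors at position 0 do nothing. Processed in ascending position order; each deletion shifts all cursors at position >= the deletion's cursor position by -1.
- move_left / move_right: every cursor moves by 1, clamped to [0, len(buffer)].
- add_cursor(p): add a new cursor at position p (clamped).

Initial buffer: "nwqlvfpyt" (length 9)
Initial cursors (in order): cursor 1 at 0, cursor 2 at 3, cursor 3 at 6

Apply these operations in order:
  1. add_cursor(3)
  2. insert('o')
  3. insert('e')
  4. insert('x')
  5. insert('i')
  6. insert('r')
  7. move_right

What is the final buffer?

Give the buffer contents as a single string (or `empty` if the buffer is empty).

Answer: oexirnwqooeexxiirrlvfoexirpyt

Derivation:
After op 1 (add_cursor(3)): buffer="nwqlvfpyt" (len 9), cursors c1@0 c2@3 c4@3 c3@6, authorship .........
After op 2 (insert('o')): buffer="onwqoolvfopyt" (len 13), cursors c1@1 c2@6 c4@6 c3@10, authorship 1...24...3...
After op 3 (insert('e')): buffer="oenwqooeelvfoepyt" (len 17), cursors c1@2 c2@9 c4@9 c3@14, authorship 11...2424...33...
After op 4 (insert('x')): buffer="oexnwqooeexxlvfoexpyt" (len 21), cursors c1@3 c2@12 c4@12 c3@18, authorship 111...242424...333...
After op 5 (insert('i')): buffer="oexinwqooeexxiilvfoexipyt" (len 25), cursors c1@4 c2@15 c4@15 c3@22, authorship 1111...24242424...3333...
After op 6 (insert('r')): buffer="oexirnwqooeexxiirrlvfoexirpyt" (len 29), cursors c1@5 c2@18 c4@18 c3@26, authorship 11111...2424242424...33333...
After op 7 (move_right): buffer="oexirnwqooeexxiirrlvfoexirpyt" (len 29), cursors c1@6 c2@19 c4@19 c3@27, authorship 11111...2424242424...33333...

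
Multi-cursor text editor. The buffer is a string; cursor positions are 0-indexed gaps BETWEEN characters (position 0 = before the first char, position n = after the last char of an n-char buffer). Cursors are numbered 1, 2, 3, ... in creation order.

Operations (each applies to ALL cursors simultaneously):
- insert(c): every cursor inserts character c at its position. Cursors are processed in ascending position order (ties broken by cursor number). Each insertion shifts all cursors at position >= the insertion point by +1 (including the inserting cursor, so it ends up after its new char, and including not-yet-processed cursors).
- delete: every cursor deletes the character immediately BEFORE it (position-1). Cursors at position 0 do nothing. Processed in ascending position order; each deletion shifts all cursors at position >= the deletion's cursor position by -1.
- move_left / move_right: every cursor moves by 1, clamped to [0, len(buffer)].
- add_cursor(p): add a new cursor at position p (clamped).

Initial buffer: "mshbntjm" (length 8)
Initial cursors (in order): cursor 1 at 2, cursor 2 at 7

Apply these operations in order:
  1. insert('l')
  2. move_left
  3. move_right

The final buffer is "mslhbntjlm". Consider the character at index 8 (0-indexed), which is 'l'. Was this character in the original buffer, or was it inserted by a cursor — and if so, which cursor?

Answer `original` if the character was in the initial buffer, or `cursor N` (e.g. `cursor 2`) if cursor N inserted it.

After op 1 (insert('l')): buffer="mslhbntjlm" (len 10), cursors c1@3 c2@9, authorship ..1.....2.
After op 2 (move_left): buffer="mslhbntjlm" (len 10), cursors c1@2 c2@8, authorship ..1.....2.
After op 3 (move_right): buffer="mslhbntjlm" (len 10), cursors c1@3 c2@9, authorship ..1.....2.
Authorship (.=original, N=cursor N): . . 1 . . . . . 2 .
Index 8: author = 2

Answer: cursor 2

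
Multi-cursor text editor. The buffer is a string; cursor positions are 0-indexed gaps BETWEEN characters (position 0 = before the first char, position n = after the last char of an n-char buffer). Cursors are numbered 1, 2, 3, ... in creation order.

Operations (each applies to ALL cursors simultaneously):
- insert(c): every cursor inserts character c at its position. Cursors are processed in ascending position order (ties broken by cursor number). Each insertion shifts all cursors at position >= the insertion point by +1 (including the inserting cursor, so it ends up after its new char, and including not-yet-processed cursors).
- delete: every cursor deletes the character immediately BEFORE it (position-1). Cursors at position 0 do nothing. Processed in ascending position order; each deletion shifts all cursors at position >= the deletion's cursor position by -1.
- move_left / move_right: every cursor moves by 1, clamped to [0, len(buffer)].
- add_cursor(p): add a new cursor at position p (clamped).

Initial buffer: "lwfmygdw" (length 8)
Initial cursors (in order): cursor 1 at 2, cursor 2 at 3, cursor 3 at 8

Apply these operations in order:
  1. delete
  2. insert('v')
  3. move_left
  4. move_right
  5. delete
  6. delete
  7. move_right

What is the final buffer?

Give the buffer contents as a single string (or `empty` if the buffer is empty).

After op 1 (delete): buffer="lmygd" (len 5), cursors c1@1 c2@1 c3@5, authorship .....
After op 2 (insert('v')): buffer="lvvmygdv" (len 8), cursors c1@3 c2@3 c3@8, authorship .12....3
After op 3 (move_left): buffer="lvvmygdv" (len 8), cursors c1@2 c2@2 c3@7, authorship .12....3
After op 4 (move_right): buffer="lvvmygdv" (len 8), cursors c1@3 c2@3 c3@8, authorship .12....3
After op 5 (delete): buffer="lmygd" (len 5), cursors c1@1 c2@1 c3@5, authorship .....
After op 6 (delete): buffer="myg" (len 3), cursors c1@0 c2@0 c3@3, authorship ...
After op 7 (move_right): buffer="myg" (len 3), cursors c1@1 c2@1 c3@3, authorship ...

Answer: myg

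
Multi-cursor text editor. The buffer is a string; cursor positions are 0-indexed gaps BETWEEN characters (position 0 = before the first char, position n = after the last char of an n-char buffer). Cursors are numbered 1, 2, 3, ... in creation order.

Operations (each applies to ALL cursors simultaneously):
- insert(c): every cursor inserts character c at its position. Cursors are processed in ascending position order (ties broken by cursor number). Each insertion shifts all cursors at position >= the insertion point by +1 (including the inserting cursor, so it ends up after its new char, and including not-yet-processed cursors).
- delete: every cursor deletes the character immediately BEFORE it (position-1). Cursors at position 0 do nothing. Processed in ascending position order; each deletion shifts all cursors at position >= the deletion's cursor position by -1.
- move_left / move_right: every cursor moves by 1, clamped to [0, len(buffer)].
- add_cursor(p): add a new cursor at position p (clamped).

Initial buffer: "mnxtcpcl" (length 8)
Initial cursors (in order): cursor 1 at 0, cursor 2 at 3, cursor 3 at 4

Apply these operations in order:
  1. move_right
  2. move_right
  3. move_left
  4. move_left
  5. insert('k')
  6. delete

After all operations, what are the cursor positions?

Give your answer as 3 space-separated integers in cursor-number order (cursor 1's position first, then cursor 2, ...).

Answer: 0 3 4

Derivation:
After op 1 (move_right): buffer="mnxtcpcl" (len 8), cursors c1@1 c2@4 c3@5, authorship ........
After op 2 (move_right): buffer="mnxtcpcl" (len 8), cursors c1@2 c2@5 c3@6, authorship ........
After op 3 (move_left): buffer="mnxtcpcl" (len 8), cursors c1@1 c2@4 c3@5, authorship ........
After op 4 (move_left): buffer="mnxtcpcl" (len 8), cursors c1@0 c2@3 c3@4, authorship ........
After op 5 (insert('k')): buffer="kmnxktkcpcl" (len 11), cursors c1@1 c2@5 c3@7, authorship 1...2.3....
After op 6 (delete): buffer="mnxtcpcl" (len 8), cursors c1@0 c2@3 c3@4, authorship ........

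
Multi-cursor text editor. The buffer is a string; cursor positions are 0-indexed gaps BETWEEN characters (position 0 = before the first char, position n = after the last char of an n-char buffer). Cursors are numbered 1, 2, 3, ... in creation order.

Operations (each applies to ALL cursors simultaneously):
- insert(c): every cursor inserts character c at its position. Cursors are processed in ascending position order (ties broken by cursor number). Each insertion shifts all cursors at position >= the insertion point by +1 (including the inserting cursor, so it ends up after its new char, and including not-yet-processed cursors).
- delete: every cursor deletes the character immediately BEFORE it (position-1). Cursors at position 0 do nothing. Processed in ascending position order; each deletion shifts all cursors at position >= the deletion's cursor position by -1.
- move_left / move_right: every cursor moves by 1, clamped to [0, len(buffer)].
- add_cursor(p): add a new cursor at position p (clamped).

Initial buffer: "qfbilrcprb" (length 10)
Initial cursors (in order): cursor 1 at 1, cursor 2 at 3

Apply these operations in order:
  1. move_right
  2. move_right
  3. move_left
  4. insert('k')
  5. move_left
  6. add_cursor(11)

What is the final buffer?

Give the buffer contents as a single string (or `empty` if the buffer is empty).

Answer: qfkbiklrcprb

Derivation:
After op 1 (move_right): buffer="qfbilrcprb" (len 10), cursors c1@2 c2@4, authorship ..........
After op 2 (move_right): buffer="qfbilrcprb" (len 10), cursors c1@3 c2@5, authorship ..........
After op 3 (move_left): buffer="qfbilrcprb" (len 10), cursors c1@2 c2@4, authorship ..........
After op 4 (insert('k')): buffer="qfkbiklrcprb" (len 12), cursors c1@3 c2@6, authorship ..1..2......
After op 5 (move_left): buffer="qfkbiklrcprb" (len 12), cursors c1@2 c2@5, authorship ..1..2......
After op 6 (add_cursor(11)): buffer="qfkbiklrcprb" (len 12), cursors c1@2 c2@5 c3@11, authorship ..1..2......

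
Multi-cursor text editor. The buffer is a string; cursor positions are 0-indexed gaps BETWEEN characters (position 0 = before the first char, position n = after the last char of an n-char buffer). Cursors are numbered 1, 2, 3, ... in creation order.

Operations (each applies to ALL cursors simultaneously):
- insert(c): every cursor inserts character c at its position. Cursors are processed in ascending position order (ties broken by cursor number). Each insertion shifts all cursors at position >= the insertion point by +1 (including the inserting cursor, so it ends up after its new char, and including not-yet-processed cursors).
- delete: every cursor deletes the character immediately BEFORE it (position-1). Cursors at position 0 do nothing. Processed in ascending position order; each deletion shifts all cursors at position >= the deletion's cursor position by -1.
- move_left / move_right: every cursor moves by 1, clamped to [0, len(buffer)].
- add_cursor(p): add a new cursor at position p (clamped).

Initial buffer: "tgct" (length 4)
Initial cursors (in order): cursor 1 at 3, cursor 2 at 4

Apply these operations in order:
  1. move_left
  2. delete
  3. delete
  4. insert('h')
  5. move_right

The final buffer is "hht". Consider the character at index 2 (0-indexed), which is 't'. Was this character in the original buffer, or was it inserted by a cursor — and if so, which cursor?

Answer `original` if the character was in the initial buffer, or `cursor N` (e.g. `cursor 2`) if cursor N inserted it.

Answer: original

Derivation:
After op 1 (move_left): buffer="tgct" (len 4), cursors c1@2 c2@3, authorship ....
After op 2 (delete): buffer="tt" (len 2), cursors c1@1 c2@1, authorship ..
After op 3 (delete): buffer="t" (len 1), cursors c1@0 c2@0, authorship .
After op 4 (insert('h')): buffer="hht" (len 3), cursors c1@2 c2@2, authorship 12.
After op 5 (move_right): buffer="hht" (len 3), cursors c1@3 c2@3, authorship 12.
Authorship (.=original, N=cursor N): 1 2 .
Index 2: author = original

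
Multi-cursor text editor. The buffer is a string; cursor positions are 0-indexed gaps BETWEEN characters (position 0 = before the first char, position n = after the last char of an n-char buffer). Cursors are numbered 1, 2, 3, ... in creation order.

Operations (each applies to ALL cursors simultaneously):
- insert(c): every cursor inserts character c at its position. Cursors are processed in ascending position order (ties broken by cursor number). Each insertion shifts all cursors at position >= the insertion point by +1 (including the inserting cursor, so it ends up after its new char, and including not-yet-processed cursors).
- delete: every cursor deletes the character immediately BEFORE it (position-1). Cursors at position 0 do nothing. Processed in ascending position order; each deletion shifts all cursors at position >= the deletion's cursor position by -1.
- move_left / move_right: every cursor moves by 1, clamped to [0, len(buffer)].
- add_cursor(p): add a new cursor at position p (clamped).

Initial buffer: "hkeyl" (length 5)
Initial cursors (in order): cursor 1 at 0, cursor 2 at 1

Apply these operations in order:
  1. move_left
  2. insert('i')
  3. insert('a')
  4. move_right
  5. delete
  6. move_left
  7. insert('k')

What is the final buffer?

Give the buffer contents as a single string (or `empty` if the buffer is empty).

After op 1 (move_left): buffer="hkeyl" (len 5), cursors c1@0 c2@0, authorship .....
After op 2 (insert('i')): buffer="iihkeyl" (len 7), cursors c1@2 c2@2, authorship 12.....
After op 3 (insert('a')): buffer="iiaahkeyl" (len 9), cursors c1@4 c2@4, authorship 1212.....
After op 4 (move_right): buffer="iiaahkeyl" (len 9), cursors c1@5 c2@5, authorship 1212.....
After op 5 (delete): buffer="iiakeyl" (len 7), cursors c1@3 c2@3, authorship 121....
After op 6 (move_left): buffer="iiakeyl" (len 7), cursors c1@2 c2@2, authorship 121....
After op 7 (insert('k')): buffer="iikkakeyl" (len 9), cursors c1@4 c2@4, authorship 12121....

Answer: iikkakeyl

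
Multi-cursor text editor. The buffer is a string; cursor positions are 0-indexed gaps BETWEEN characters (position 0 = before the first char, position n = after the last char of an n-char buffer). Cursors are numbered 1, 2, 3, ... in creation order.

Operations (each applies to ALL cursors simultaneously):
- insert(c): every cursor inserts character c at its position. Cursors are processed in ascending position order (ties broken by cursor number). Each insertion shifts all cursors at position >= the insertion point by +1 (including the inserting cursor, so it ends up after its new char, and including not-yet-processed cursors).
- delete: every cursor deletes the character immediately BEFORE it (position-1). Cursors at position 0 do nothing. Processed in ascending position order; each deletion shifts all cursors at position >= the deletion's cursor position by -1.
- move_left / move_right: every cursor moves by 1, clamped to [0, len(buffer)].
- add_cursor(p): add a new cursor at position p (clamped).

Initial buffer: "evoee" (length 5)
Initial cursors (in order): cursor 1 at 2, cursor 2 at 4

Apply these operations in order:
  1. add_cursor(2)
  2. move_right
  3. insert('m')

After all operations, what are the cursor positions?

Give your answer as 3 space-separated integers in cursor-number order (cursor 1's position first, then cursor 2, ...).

Answer: 5 8 5

Derivation:
After op 1 (add_cursor(2)): buffer="evoee" (len 5), cursors c1@2 c3@2 c2@4, authorship .....
After op 2 (move_right): buffer="evoee" (len 5), cursors c1@3 c3@3 c2@5, authorship .....
After op 3 (insert('m')): buffer="evommeem" (len 8), cursors c1@5 c3@5 c2@8, authorship ...13..2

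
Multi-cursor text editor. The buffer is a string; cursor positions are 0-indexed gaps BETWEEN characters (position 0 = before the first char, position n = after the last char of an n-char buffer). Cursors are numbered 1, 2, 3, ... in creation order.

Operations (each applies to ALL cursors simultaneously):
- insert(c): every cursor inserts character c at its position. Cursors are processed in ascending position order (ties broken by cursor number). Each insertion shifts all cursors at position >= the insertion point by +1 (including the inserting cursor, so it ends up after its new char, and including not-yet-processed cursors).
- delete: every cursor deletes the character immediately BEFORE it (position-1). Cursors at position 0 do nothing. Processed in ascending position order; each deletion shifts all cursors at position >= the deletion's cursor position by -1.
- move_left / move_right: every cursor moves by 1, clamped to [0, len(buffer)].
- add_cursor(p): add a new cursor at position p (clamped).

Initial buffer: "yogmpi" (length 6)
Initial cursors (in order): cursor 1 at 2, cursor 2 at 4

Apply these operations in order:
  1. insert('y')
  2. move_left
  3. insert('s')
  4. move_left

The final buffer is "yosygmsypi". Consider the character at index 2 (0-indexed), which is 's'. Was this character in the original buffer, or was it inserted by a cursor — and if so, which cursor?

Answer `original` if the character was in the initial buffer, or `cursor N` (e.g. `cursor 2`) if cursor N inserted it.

After op 1 (insert('y')): buffer="yoygmypi" (len 8), cursors c1@3 c2@6, authorship ..1..2..
After op 2 (move_left): buffer="yoygmypi" (len 8), cursors c1@2 c2@5, authorship ..1..2..
After op 3 (insert('s')): buffer="yosygmsypi" (len 10), cursors c1@3 c2@7, authorship ..11..22..
After op 4 (move_left): buffer="yosygmsypi" (len 10), cursors c1@2 c2@6, authorship ..11..22..
Authorship (.=original, N=cursor N): . . 1 1 . . 2 2 . .
Index 2: author = 1

Answer: cursor 1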